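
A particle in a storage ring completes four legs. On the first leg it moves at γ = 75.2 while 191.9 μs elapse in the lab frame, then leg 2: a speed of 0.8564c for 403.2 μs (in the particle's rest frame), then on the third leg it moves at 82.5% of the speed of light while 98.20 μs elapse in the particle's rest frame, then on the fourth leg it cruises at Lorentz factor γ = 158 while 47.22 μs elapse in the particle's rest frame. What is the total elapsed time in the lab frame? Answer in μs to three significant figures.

Δt = 8610 μs

Leg 1: 191.9 μs is already measured in the lab frame.
Leg 2: γ = 1/√(1 − 0.8564²) = 1/√0.2666 = 1.937; Δt_2 = 1.937 × 403.2 = 780.9 μs.
Leg 3: β = 0.825; γ = 1/√(1 − 0.825²) = 1/√0.3194 = 1.769; Δt_3 = 1.769 × 98.20 = 173.8 μs.
Leg 4: γ = 158; Δt_4 = 158.0 × 47.22 = 7461 μs.
Total: 191.9 + 780.9 + 173.8 + 7461 μs.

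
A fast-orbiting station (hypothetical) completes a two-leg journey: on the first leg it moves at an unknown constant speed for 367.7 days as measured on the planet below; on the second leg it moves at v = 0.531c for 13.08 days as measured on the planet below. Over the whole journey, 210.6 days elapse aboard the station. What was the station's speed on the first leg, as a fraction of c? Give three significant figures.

β = 0.840

Leg 1: speed unknown; τ_1 = 367.7/γ_1.
Leg 2: γ = 1/√(1 − 0.531²) = 1/√0.7180 = 1.180; τ_2 = 13.08/1.180 = 11.08 days.
Total proper time: τ_1 + 11.08 = 210.6, so τ_1 = 210.6 − 11.08 = 199.5 days.
γ_1 = 367.7/199.5 = 1.843; β = √(1 − 1/γ²) = √0.7056.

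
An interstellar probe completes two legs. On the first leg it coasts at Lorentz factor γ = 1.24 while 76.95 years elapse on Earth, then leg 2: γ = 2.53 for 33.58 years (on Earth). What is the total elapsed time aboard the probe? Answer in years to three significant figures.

Leg 1: γ = 1.24; τ_1 = 76.95/1.240 = 62.06 years.
Leg 2: γ = 2.53; τ_2 = 33.58/2.530 = 13.27 years.
Total: 62.06 + 13.27 years.

τ = 75.3 years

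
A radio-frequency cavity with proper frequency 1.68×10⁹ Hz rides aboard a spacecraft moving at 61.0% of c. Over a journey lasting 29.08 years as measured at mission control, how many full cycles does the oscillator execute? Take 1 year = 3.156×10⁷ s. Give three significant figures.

β = 0.610; γ = 1/√(1 − 0.610²) = 1/√0.6279 = 1.262
The oscillator's own cycle count is N = f × τ where τ is the proper time aboard the spacecraft. τ = Δt/γ = 29.08/1.262 = 23.04 years = 7.272×10⁸ s.
N = 1.68×10⁹ × 7.272×10⁸ = 1.222×10¹⁸.

N = 1.22×10¹⁸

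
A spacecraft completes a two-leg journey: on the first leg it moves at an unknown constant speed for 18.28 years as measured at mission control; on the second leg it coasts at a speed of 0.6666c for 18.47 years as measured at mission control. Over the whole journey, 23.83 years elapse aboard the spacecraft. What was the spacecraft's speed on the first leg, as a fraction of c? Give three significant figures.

Leg 1: speed unknown; τ_1 = 18.28/γ_1.
Leg 2: γ = 1/√(1 − 0.6666²) = 1/√0.5556 = 1.342; τ_2 = 18.47/1.342 = 13.77 years.
Total proper time: τ_1 + 13.77 = 23.83, so τ_1 = 23.83 − 13.77 = 10.06 years.
γ_1 = 18.28/10.06 = 1.817; β = √(1 − 1/γ²) = √0.6970.

β = 0.835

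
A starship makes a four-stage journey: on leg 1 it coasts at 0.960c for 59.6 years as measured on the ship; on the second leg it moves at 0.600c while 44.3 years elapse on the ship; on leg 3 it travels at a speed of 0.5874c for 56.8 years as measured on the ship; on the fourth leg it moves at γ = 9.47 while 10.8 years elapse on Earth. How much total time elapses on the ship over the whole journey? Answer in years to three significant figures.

Leg 1: 59.6 years is already measured on the ship.
Leg 2: 44.3 years is already measured on the ship.
Leg 3: 56.8 years is already measured on the ship.
Leg 4: γ = 9.47; τ_4 = 10.8/9.470 = 1.140 years.
Total: 59.60 + 44.30 + 56.80 + 1.140 years.

τ = 162 years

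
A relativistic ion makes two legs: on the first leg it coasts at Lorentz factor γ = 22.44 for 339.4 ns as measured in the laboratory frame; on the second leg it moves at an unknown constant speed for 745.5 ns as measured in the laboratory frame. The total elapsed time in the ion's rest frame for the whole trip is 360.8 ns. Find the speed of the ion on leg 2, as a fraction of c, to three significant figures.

β = 0.886

Leg 1: γ = 22.44; τ_1 = 339.4/22.44 = 15.12 ns.
Leg 2: speed unknown; τ_2 = 745.5/γ_2.
Total proper time: 15.12 + τ_2 = 360.8, so τ_2 = 360.8 − 15.12 = 345.7 ns.
γ_2 = 745.5/345.7 = 2.157; β = √(1 − 1/γ²) = √0.7850.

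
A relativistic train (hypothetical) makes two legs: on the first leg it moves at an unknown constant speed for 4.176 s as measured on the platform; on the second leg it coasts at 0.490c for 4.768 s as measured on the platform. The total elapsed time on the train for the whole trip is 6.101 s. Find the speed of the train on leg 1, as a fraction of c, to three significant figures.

Leg 1: speed unknown; τ_1 = 4.176/γ_1.
Leg 2: γ = 1/√(1 − 0.490²) = 1/√0.7599 = 1.147; τ_2 = 4.768/1.147 = 4.156 s.
Total proper time: τ_1 + 4.156 = 6.101, so τ_1 = 6.101 − 4.156 = 1.945 s.
γ_1 = 4.176/1.945 = 2.147; β = √(1 − 1/γ²) = √0.7832.

β = 0.885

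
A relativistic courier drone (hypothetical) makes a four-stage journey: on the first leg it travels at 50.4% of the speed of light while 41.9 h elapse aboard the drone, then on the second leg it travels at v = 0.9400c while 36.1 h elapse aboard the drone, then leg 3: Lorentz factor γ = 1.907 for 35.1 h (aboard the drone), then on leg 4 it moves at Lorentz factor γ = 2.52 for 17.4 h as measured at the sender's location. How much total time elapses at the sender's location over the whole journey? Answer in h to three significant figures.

Leg 1: β = 0.504; γ = 1/√(1 − 0.504²) = 1/√0.7460 = 1.158; Δt_1 = 1.158 × 41.9 = 48.51 h.
Leg 2: γ = 1/√(1 − 0.9400²) = 1/√0.1164 = 2.931; Δt_2 = 2.931 × 36.1 = 105.8 h.
Leg 3: γ = 1.907; Δt_3 = 1.907 × 35.1 = 66.94 h.
Leg 4: 17.4 h is already measured at the sender's location.
Total: 48.51 + 105.8 + 66.94 + 17.40 h.

Δt = 239 h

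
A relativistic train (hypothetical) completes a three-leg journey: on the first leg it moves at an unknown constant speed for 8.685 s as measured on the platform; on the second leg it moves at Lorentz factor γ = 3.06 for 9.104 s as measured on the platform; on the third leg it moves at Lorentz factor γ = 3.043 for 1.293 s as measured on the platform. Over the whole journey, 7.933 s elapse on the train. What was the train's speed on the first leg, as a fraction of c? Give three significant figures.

β = 0.853

Leg 1: speed unknown; τ_1 = 8.685/γ_1.
Leg 2: γ = 3.06; τ_2 = 9.104/3.060 = 2.975 s.
Leg 3: γ = 3.043; τ_3 = 1.293/3.043 = 0.4249 s.
Total proper time: τ_1 + 2.975 + 0.4249 = 7.933, so τ_1 = 7.933 − 3.400 = 4.533 s.
γ_1 = 8.685/4.533 = 1.916; β = √(1 − 1/γ²) = √0.7276.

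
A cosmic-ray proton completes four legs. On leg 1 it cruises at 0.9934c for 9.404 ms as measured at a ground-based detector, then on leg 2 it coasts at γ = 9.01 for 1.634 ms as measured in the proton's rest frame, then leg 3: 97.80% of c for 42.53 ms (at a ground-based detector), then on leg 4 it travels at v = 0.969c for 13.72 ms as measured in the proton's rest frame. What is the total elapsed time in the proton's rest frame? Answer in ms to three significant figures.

Leg 1: γ = 1/√(1 − 0.9934²) = 1/√0.01316 = 8.718; τ_1 = 9.404/8.718 = 1.079 ms.
Leg 2: 1.634 ms is already measured in the proton's rest frame.
Leg 3: β = 0.9780; γ = 1/√(1 − 0.9780²) = 1/√0.04352 = 4.794; τ_3 = 42.53/4.794 = 8.872 ms.
Leg 4: 13.72 ms is already measured in the proton's rest frame.
Total: 1.079 + 1.634 + 8.872 + 13.72 ms.

τ = 25.3 ms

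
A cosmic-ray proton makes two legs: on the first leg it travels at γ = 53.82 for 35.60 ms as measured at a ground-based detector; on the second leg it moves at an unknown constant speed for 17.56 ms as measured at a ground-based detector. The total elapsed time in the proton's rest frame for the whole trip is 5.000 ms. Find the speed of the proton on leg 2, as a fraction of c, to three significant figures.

β = 0.969

Leg 1: γ = 53.82; τ_1 = 35.60/53.82 = 0.6615 ms.
Leg 2: speed unknown; τ_2 = 17.56/γ_2.
Total proper time: 0.6615 + τ_2 = 5.000, so τ_2 = 5.000 − 0.6615 = 4.339 ms.
γ_2 = 17.56/4.339 = 4.047; β = √(1 − 1/γ²) = √0.9390.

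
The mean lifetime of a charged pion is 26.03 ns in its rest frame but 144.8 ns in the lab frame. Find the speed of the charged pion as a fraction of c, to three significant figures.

v = 0.984c

γ = Δt/τ₀ = 144.8/26.03 = 5.563
β = √(1 − 1/γ²) = √(1 − 0.03232) = √0.9677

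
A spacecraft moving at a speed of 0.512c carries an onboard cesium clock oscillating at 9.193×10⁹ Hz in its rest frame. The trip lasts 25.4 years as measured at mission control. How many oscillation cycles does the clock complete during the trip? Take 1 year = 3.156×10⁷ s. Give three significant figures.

N = 6.33×10¹⁸

γ = 1/√(1 − 0.512²) = 1/√0.7379 = 1.164
The oscillator's own cycle count is N = f × τ where τ is the proper time aboard the spacecraft. τ = Δt/γ = 25.4/1.164 = 21.82 years = 6.886×10⁸ s.
N = 9.193×10⁹ × 6.886×10⁸ = 6.330×10¹⁸.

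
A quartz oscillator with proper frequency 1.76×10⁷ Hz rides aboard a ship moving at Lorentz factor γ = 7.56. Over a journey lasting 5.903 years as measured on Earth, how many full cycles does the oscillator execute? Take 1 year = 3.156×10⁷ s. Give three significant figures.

γ = 7.56
The oscillator's own cycle count is N = f × τ where τ is the proper time on the ship. τ = Δt/γ = 5.903/7.560 = 0.7808 years = 2.464×10⁷ s.
N = 1.76×10⁷ × 2.464×10⁷ = 4.337×10¹⁴.

N = 4.34×10¹⁴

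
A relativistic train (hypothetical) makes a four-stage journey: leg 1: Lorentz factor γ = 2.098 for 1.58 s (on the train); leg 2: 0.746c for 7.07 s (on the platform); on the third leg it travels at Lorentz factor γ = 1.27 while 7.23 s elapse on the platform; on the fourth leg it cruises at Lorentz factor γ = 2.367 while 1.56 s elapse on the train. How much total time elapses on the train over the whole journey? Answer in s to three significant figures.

Leg 1: 1.58 s is already measured on the train.
Leg 2: γ = 1/√(1 − 0.746²) = 1/√0.4435 = 1.502; τ_2 = 7.07/1.502 = 4.708 s.
Leg 3: γ = 1.27; τ_3 = 7.23/1.270 = 5.693 s.
Leg 4: 1.56 s is already measured on the train.
Total: 1.580 + 4.708 + 5.693 + 1.560 s.

τ = 13.5 s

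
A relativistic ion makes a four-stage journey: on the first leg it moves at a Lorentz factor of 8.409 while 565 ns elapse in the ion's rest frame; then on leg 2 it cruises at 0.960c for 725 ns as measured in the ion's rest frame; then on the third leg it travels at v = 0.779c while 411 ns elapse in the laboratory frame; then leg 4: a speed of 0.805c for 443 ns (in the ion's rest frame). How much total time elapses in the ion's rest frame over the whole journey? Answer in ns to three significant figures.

τ = 1990 ns

Leg 1: 565 ns is already measured in the ion's rest frame.
Leg 2: 725 ns is already measured in the ion's rest frame.
Leg 3: γ = 1/√(1 − 0.779²) = 1/√0.3932 = 1.595; τ_3 = 411/1.595 = 257.7 ns.
Leg 4: 443 ns is already measured in the ion's rest frame.
Total: 565.0 + 725.0 + 257.7 + 443.0 ns.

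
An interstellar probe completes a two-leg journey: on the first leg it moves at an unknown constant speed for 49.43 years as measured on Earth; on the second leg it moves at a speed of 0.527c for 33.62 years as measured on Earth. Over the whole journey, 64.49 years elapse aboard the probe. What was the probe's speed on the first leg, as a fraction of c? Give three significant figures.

Leg 1: speed unknown; τ_1 = 49.43/γ_1.
Leg 2: γ = 1/√(1 − 0.527²) = 1/√0.7223 = 1.177; τ_2 = 33.62/1.177 = 28.57 years.
Total proper time: τ_1 + 28.57 = 64.49, so τ_1 = 64.49 − 28.57 = 35.92 years.
γ_1 = 49.43/35.92 = 1.376; β = √(1 − 1/γ²) = √0.4720.

β = 0.687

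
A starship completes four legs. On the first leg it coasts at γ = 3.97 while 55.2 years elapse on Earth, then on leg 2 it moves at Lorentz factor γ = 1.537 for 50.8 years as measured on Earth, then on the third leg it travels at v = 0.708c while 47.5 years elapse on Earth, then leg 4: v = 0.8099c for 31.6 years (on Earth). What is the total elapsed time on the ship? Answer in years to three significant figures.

τ = 99.0 years

Leg 1: γ = 3.97; τ_1 = 55.2/3.970 = 13.90 years.
Leg 2: γ = 1.537; τ_2 = 50.8/1.537 = 33.05 years.
Leg 3: γ = 1/√(1 − 0.708²) = 1/√0.4987 = 1.416; τ_3 = 47.5/1.416 = 33.55 years.
Leg 4: γ = 1/√(1 − 0.8099²) = 1/√0.3441 = 1.705; τ_4 = 31.6/1.705 = 18.54 years.
Total: 13.90 + 33.05 + 33.55 + 18.54 years.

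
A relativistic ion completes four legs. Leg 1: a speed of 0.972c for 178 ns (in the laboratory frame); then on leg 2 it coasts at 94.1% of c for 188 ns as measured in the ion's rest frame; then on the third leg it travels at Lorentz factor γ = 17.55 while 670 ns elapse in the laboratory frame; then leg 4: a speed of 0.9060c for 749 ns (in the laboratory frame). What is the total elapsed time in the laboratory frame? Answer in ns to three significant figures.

Leg 1: 178 ns is already measured in the laboratory frame.
Leg 2: β = 0.941; γ = 1/√(1 − 0.941²) = 1/√0.1145 = 2.955; Δt_2 = 2.955 × 188 = 555.5 ns.
Leg 3: 670 ns is already measured in the laboratory frame.
Leg 4: 749 ns is already measured in the laboratory frame.
Total: 178.0 + 555.5 + 670.0 + 749.0 ns.

Δt = 2150 ns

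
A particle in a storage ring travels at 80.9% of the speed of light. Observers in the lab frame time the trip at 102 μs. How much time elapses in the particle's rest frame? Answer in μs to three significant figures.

β = 0.809; γ = 1/√(1 − 0.809²) = 1/√0.3455 = 1.701
The interval measured in the lab frame is the dilated one; the clock in the particle's rest frame measures the proper time τ = Δt/γ = 102/1.701 μs.

τ = 60.0 μs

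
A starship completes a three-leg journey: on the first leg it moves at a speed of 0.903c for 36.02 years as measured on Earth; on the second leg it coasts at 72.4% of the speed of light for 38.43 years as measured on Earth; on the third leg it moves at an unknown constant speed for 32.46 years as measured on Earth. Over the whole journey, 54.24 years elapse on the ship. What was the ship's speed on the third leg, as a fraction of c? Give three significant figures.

Leg 1: γ = 1/√(1 − 0.903²) = 1/√0.1846 = 2.328; τ_1 = 36.02/2.328 = 15.48 years.
Leg 2: β = 0.724; γ = 1/√(1 − 0.724²) = 1/√0.4758 = 1.450; τ_2 = 38.43/1.450 = 26.51 years.
Leg 3: speed unknown; τ_3 = 32.46/γ_3.
Total proper time: 15.48 + 26.51 + τ_3 = 54.24, so τ_3 = 54.24 − 41.98 = 12.26 years.
γ_3 = 32.46/12.26 = 2.649; β = √(1 − 1/γ²) = √0.8575.

β = 0.926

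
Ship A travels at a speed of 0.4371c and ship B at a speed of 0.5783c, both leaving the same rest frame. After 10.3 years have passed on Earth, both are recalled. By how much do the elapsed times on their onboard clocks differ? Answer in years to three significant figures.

A: γ = 1/√(1 − 0.4371²) = 1/√0.8089 = 1.112; τ_A = 10.3/1.112 = 9.264 years.
B: γ = 1/√(1 − 0.5783²) = 1/√0.6656 = 1.226; τ_B = 10.3/1.226 = 8.403 years.

|τ_A − τ_B| = 0.861 years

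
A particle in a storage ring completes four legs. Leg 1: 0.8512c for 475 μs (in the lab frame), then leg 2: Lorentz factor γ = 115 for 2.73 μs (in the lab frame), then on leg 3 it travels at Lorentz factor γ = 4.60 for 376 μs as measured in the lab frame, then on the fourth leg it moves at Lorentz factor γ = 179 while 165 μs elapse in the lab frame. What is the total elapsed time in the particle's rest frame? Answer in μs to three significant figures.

τ = 332 μs

Leg 1: γ = 1/√(1 − 0.8512²) = 1/√0.2755 = 1.905; τ_1 = 475/1.905 = 249.3 μs.
Leg 2: γ = 115; τ_2 = 2.73/115.0 = 0.02374 μs.
Leg 3: γ = 4.60; τ_3 = 376/4.600 = 81.74 μs.
Leg 4: γ = 179; τ_4 = 165/179.0 = 0.9218 μs.
Total: 249.3 + 0.02374 + 81.74 + 0.9218 μs.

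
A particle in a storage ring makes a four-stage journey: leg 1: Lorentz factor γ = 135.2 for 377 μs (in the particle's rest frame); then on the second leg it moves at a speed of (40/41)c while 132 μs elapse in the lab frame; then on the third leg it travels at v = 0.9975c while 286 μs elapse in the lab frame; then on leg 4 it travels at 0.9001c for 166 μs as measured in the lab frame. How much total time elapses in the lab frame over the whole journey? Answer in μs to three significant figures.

Δt = 5.16×10⁴ μs

Leg 1: γ = 135.2; Δt_1 = 135.2 × 377 = 5.097×10⁴ μs.
Leg 2: 132 μs is already measured in the lab frame.
Leg 3: 286 μs is already measured in the lab frame.
Leg 4: 166 μs is already measured in the lab frame.
Total: 5.097×10⁴ + 132.0 + 286.0 + 166.0 μs.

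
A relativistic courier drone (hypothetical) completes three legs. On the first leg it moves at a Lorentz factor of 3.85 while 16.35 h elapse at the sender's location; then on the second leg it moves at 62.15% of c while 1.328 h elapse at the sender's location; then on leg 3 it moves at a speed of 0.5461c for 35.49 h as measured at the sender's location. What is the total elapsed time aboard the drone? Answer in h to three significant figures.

Leg 1: γ = 3.85; τ_1 = 16.35/3.850 = 4.247 h.
Leg 2: β = 0.6215; γ = 1/√(1 − 0.6215²) = 1/√0.6137 = 1.276; τ_2 = 1.328/1.276 = 1.040 h.
Leg 3: γ = 1/√(1 − 0.5461²) = 1/√0.7018 = 1.194; τ_3 = 35.49/1.194 = 29.73 h.
Total: 4.247 + 1.040 + 29.73 h.

τ = 35.0 h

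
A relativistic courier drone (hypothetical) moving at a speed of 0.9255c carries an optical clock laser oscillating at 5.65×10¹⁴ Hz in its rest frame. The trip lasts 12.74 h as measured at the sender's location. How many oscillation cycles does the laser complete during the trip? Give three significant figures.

N = 9.81×10¹⁸

γ = 1/√(1 − 0.9255²) = 1/√0.1434 = 2.640
The oscillator's own cycle count is N = f × τ where τ is the proper time aboard the drone. τ = Δt/γ = 12.74/2.640 = 4.825 h = 1.737×10⁴ s.
N = 5.65×10¹⁴ × 1.737×10⁴ = 9.815×10¹⁸.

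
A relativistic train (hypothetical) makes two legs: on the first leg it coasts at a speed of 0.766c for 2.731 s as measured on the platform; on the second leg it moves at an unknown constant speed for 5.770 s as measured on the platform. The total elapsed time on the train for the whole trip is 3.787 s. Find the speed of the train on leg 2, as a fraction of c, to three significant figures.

Leg 1: γ = 1/√(1 − 0.766²) = 1/√0.4132 = 1.556; τ_1 = 2.731/1.556 = 1.756 s.
Leg 2: speed unknown; τ_2 = 5.770/γ_2.
Total proper time: 1.756 + τ_2 = 3.787, so τ_2 = 3.787 − 1.756 = 2.031 s.
γ_2 = 5.770/2.031 = 2.840; β = √(1 − 1/γ²) = √0.8761.

β = 0.936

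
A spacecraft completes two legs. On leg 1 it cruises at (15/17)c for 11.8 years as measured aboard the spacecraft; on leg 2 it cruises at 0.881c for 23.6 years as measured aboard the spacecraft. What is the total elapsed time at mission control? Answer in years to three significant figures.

Leg 1: γ = 1/√(1 − (15/17)²) = 17/8 = 2.125; Δt_1 = 2.125 × 11.8 = 25.08 years.
Leg 2: γ = 1/√(1 − 0.881²) = 1/√0.2238 = 2.114; Δt_2 = 2.114 × 23.6 = 49.88 years.
Total: 25.08 + 49.88 years.

Δt = 75.0 years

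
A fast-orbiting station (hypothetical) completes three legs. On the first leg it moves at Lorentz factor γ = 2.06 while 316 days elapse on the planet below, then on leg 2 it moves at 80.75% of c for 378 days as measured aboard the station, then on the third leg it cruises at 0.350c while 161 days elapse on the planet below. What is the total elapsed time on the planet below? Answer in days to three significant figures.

Leg 1: 316 days is already measured on the planet below.
Leg 2: β = 0.8075; γ = 1/√(1 − 0.8075²) = 1/√0.3479 = 1.695; Δt_2 = 1.695 × 378 = 640.8 days.
Leg 3: 161 days is already measured on the planet below.
Total: 316.0 + 640.8 + 161.0 days.

Δt = 1120 days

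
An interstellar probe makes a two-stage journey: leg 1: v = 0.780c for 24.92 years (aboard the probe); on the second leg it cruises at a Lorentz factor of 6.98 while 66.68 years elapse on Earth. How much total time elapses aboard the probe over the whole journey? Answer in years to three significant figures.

τ = 34.5 years

Leg 1: 24.92 years is already measured aboard the probe.
Leg 2: γ = 6.98; τ_2 = 66.68/6.980 = 9.553 years.
Total: 24.92 + 9.553 years.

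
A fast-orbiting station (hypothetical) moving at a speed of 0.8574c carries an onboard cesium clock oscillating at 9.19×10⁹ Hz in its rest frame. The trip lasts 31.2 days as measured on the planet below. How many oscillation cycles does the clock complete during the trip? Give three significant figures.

γ = 1/√(1 − 0.8574²) = 1/√0.2649 = 1.943
The oscillator's own cycle count is N = f × τ where τ is the proper time aboard the station. τ = Δt/γ = 31.2/1.943 = 16.06 days = 1.387×10⁶ s.
N = 9.19×10⁹ × 1.387×10⁶ = 1.275×10¹⁶.

N = 1.27×10¹⁶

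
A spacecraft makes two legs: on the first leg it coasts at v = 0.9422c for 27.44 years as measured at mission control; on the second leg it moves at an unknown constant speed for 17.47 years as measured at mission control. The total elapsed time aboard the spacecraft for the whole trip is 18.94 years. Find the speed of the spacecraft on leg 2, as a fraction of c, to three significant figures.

Leg 1: γ = 1/√(1 − 0.9422²) = 1/√0.1123 = 2.985; τ_1 = 27.44/2.985 = 9.194 years.
Leg 2: speed unknown; τ_2 = 17.47/γ_2.
Total proper time: 9.194 + τ_2 = 18.94, so τ_2 = 18.94 − 9.194 = 9.746 years.
γ_2 = 17.47/9.746 = 1.792; β = √(1 − 1/γ²) = √0.6888.

β = 0.830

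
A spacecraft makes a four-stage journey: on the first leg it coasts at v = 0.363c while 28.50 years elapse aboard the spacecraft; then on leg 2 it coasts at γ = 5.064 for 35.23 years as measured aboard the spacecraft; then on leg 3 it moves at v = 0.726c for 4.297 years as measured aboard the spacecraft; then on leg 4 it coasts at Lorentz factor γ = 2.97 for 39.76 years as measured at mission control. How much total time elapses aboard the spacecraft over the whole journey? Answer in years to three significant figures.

Leg 1: 28.50 years is already measured aboard the spacecraft.
Leg 2: 35.23 years is already measured aboard the spacecraft.
Leg 3: 4.297 years is already measured aboard the spacecraft.
Leg 4: γ = 2.97; τ_4 = 39.76/2.970 = 13.39 years.
Total: 28.50 + 35.23 + 4.297 + 13.39 years.

τ = 81.4 years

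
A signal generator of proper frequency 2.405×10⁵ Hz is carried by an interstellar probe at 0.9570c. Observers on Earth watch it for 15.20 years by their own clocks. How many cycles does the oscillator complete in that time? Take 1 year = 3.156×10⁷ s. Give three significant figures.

N = 3.35×10¹³

γ = 1/√(1 − 0.9570²) = 1/√0.08415 = 3.447
During 15.20 years of lab time, the oscillator's proper time advances by τ = Δt/γ = 15.20/3.447 = 4.409 years = 1.392×10⁸ s.
N = f × τ = 2.405×10⁵ × 1.392×10⁸ = 3.347×10¹³.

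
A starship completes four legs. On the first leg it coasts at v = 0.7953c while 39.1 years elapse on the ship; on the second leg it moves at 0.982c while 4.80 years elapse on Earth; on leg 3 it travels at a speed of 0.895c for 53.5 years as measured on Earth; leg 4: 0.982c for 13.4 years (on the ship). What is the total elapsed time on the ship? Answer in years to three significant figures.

τ = 77.3 years

Leg 1: 39.1 years is already measured on the ship.
Leg 2: γ = 1/√(1 − 0.982²) = 1/√0.03568 = 5.294; τ_2 = 4.80/5.294 = 0.9066 years.
Leg 3: γ = 1/√(1 − 0.895²) = 1/√0.1990 = 2.242; τ_3 = 53.5/2.242 = 23.86 years.
Leg 4: 13.4 years is already measured on the ship.
Total: 39.10 + 0.9066 + 23.86 + 13.40 years.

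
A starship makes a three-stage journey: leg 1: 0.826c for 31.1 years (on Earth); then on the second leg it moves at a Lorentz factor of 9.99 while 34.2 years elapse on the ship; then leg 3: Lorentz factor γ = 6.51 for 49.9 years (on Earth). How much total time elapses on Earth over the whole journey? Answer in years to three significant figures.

Leg 1: 31.1 years is already measured on Earth.
Leg 2: γ = 9.99; Δt_2 = 9.990 × 34.2 = 341.7 years.
Leg 3: 49.9 years is already measured on Earth.
Total: 31.10 + 341.7 + 49.90 years.

Δt = 423 years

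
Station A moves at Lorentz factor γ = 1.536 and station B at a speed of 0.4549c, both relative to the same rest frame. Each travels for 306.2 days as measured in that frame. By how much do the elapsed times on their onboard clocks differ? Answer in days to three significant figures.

A: γ = 1.536; τ_A = 306.2/1.536 = 199.3 days.
B: γ = 1/√(1 − 0.4549²) = 1/√0.7931 = 1.123; τ_B = 306.2/1.123 = 272.7 days.

|τ_A − τ_B| = 73.3 days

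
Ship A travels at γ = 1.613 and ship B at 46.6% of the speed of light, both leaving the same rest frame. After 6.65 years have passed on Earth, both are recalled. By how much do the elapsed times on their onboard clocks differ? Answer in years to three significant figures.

A: γ = 1.613; τ_A = 6.65/1.613 = 4.123 years.
B: β = 0.466; γ = 1/√(1 − 0.466²) = 1/√0.7828 = 1.130; τ_B = 6.65/1.130 = 5.884 years.

|τ_A − τ_B| = 1.76 years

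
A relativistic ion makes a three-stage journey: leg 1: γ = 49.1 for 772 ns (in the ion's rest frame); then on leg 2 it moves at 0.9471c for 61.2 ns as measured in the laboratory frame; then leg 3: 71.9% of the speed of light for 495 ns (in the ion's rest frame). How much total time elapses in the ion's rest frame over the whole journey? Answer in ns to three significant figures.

Leg 1: 772 ns is already measured in the ion's rest frame.
Leg 2: γ = 1/√(1 − 0.9471²) = 1/√0.1030 = 3.116; τ_2 = 61.2/3.116 = 19.64 ns.
Leg 3: 495 ns is already measured in the ion's rest frame.
Total: 772.0 + 19.64 + 495.0 ns.

τ = 1290 ns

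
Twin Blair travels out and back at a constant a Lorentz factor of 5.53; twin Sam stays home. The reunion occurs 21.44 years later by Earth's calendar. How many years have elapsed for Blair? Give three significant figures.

γ = 5.53
Blair's clock measures proper time along the trip: τ = Δt/γ = 21.44/5.530 years.

τ = 3.88 years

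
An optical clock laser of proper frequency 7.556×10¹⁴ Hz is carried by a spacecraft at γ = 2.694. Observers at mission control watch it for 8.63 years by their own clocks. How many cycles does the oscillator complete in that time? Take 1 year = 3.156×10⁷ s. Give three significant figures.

γ = 2.694
During 8.63 years of lab time, the oscillator's proper time advances by τ = Δt/γ = 8.63/2.694 = 3.203 years = 1.011×10⁸ s.
N = f × τ = 7.556×10¹⁴ × 1.011×10⁸ = 7.639×10²².

N = 7.64×10²²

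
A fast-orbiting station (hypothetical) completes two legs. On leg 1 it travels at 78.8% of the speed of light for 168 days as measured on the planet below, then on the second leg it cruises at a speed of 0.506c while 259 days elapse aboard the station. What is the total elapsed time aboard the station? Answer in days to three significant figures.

τ = 362 days

Leg 1: β = 0.788; γ = 1/√(1 − 0.788²) = 1/√0.3791 = 1.624; τ_1 = 168/1.624 = 103.4 days.
Leg 2: 259 days is already measured aboard the station.
Total: 103.4 + 259.0 days.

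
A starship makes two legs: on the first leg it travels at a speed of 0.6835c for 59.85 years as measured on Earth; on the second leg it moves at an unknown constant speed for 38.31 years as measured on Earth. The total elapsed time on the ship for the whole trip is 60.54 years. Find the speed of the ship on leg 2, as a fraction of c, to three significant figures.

β = 0.898

Leg 1: γ = 1/√(1 − 0.6835²) = 1/√0.5328 = 1.370; τ_1 = 59.85/1.370 = 43.69 years.
Leg 2: speed unknown; τ_2 = 38.31/γ_2.
Total proper time: 43.69 + τ_2 = 60.54, so τ_2 = 60.54 − 43.69 = 16.85 years.
γ_2 = 38.31/16.85 = 2.273; β = √(1 − 1/γ²) = √0.8065.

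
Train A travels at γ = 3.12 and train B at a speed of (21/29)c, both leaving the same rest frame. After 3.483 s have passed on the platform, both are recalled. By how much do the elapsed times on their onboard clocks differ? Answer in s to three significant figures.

A: γ = 3.12; τ_A = 3.483/3.120 = 1.116 s.
B: γ = 1/√(1 − (21/29)²) = 29/20 = 1.450; τ_B = 3.483/1.450 = 2.402 s.

|τ_A − τ_B| = 1.29 s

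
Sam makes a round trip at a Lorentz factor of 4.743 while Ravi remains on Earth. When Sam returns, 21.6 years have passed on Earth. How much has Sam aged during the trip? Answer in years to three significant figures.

τ = 4.55 years

γ = 4.743
Sam's clock measures proper time along the trip: τ = Δt/γ = 21.6/4.743 years.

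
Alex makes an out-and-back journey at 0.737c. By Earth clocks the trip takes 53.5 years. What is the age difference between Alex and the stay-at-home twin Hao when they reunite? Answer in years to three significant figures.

γ = 1/√(1 − 0.737²) = 1/√0.4568 = 1.480
Alex's elapsed proper time: τ = 53.5/1.480 = 36.16 years.
Age gap = Δt − τ = 53.5 − 36.16 years.

Δt − τ = 17.3 years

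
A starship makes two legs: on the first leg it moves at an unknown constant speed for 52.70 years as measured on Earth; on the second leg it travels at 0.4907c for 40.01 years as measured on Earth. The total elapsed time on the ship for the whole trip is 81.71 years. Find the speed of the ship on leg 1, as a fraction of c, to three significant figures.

Leg 1: speed unknown; τ_1 = 52.70/γ_1.
Leg 2: γ = 1/√(1 − 0.4907²) = 1/√0.7592 = 1.148; τ_2 = 40.01/1.148 = 34.86 years.
Total proper time: τ_1 + 34.86 = 81.71, so τ_1 = 81.71 − 34.86 = 46.85 years.
γ_1 = 52.70/46.85 = 1.125; β = √(1 − 1/γ²) = √0.2098.

β = 0.458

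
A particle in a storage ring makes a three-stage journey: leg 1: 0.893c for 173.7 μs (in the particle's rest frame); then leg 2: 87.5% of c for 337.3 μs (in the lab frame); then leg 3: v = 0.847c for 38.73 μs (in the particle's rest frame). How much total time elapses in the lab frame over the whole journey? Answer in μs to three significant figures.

Leg 1: γ = 1/√(1 − 0.893²) = 1/√0.2026 = 2.222; Δt_1 = 2.222 × 173.7 = 386.0 μs.
Leg 2: 337.3 μs is already measured in the lab frame.
Leg 3: γ = 1/√(1 − 0.847²) = 1/√0.2826 = 1.881; Δt_3 = 1.881 × 38.73 = 72.86 μs.
Total: 386.0 + 337.3 + 72.86 μs.

Δt = 796 μs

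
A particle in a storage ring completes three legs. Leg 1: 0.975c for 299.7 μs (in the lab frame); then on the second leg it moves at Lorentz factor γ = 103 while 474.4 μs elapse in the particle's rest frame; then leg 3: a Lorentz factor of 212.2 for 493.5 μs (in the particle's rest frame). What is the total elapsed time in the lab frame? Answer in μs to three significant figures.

Leg 1: 299.7 μs is already measured in the lab frame.
Leg 2: γ = 103; Δt_2 = 103.0 × 474.4 = 4.886×10⁴ μs.
Leg 3: γ = 212.2; Δt_3 = 212.2 × 493.5 = 1.047×10⁵ μs.
Total: 299.7 + 4.886×10⁴ + 1.047×10⁵ μs.

Δt = 1.54×10⁵ μs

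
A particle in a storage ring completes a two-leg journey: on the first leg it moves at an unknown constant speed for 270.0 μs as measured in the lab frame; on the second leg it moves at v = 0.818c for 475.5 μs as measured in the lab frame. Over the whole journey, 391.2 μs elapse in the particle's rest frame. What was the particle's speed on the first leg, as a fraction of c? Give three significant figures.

β = 0.900

Leg 1: speed unknown; τ_1 = 270.0/γ_1.
Leg 2: γ = 1/√(1 − 0.818²) = 1/√0.3309 = 1.738; τ_2 = 475.5/1.738 = 273.5 μs.
Total proper time: τ_1 + 273.5 = 391.2, so τ_1 = 391.2 − 273.5 = 117.7 μs.
γ_1 = 270.0/117.7 = 2.294; β = √(1 − 1/γ²) = √0.8100.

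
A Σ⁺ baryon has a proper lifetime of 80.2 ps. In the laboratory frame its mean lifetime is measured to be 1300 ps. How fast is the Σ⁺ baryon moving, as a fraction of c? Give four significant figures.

β = 0.9981

γ = Δt/τ₀ = 1300/80.2 = 16.21
β = √(1 − 1/γ²) = √(1 − 0.003806) = √0.9962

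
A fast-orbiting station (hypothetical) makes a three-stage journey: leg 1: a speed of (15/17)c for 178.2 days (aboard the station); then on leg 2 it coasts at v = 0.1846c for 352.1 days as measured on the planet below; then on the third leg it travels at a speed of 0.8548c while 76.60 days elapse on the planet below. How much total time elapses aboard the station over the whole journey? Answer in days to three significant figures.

τ = 564 days

Leg 1: 178.2 days is already measured aboard the station.
Leg 2: γ = 1/√(1 − 0.1846²) = 1/√0.9659 = 1.017; τ_2 = 352.1/1.017 = 346.0 days.
Leg 3: γ = 1/√(1 − 0.8548²) = 1/√0.2693 = 1.927; τ_3 = 76.60/1.927 = 39.75 days.
Total: 178.2 + 346.0 + 39.75 days.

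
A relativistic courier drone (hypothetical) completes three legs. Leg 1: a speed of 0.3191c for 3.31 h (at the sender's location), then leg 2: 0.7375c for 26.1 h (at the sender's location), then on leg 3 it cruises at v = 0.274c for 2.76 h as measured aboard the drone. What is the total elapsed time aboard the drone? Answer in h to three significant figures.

Leg 1: γ = 1/√(1 − 0.3191²) = 1/√0.8982 = 1.055; τ_1 = 3.31/1.055 = 3.137 h.
Leg 2: γ = 1/√(1 − 0.7375²) = 1/√0.4561 = 1.481; τ_2 = 26.1/1.481 = 17.63 h.
Leg 3: 2.76 h is already measured aboard the drone.
Total: 3.137 + 17.63 + 2.760 h.

τ = 23.5 h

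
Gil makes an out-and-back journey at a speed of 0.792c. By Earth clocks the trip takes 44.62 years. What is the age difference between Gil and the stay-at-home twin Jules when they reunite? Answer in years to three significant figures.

Δt − τ = 17.4 years

γ = 1/√(1 − 0.792²) = 1/√0.3727 = 1.638
Gil's elapsed proper time: τ = 44.62/1.638 = 27.24 years.
Age gap = Δt − τ = 44.62 − 27.24 years.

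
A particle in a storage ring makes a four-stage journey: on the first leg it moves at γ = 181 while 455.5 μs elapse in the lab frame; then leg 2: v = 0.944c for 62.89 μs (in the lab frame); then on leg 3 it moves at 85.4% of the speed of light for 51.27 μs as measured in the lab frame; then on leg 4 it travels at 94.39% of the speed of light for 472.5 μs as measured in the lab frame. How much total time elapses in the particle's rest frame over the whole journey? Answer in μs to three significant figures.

τ = 206 μs

Leg 1: γ = 181; τ_1 = 455.5/181.0 = 2.517 μs.
Leg 2: γ = 1/√(1 − 0.944²) = 1/√0.1089 = 3.031; τ_2 = 62.89/3.031 = 20.75 μs.
Leg 3: β = 0.854; γ = 1/√(1 − 0.854²) = 1/√0.2707 = 1.922; τ_3 = 51.27/1.922 = 26.67 μs.
Leg 4: β = 0.9439; γ = 1/√(1 − 0.9439²) = 1/√0.1091 = 3.028; τ_4 = 472.5/3.028 = 156.0 μs.
Total: 2.517 + 20.75 + 26.67 + 156.0 μs.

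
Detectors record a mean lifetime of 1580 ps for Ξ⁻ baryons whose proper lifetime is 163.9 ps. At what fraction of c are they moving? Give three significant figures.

γ = Δt/τ₀ = 1580/163.9 = 9.640
β = √(1 − 1/γ²) = √(1 − 0.01076) = √0.9892

v = 0.995c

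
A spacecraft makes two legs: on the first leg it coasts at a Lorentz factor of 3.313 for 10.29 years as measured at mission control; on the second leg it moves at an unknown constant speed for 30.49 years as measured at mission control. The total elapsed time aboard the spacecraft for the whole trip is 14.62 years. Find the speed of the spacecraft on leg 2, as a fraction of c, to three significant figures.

Leg 1: γ = 3.313; τ_1 = 10.29/3.313 = 3.106 years.
Leg 2: speed unknown; τ_2 = 30.49/γ_2.
Total proper time: 3.106 + τ_2 = 14.62, so τ_2 = 14.62 − 3.106 = 11.51 years.
γ_2 = 30.49/11.51 = 2.648; β = √(1 − 1/γ²) = √0.8574.

β = 0.926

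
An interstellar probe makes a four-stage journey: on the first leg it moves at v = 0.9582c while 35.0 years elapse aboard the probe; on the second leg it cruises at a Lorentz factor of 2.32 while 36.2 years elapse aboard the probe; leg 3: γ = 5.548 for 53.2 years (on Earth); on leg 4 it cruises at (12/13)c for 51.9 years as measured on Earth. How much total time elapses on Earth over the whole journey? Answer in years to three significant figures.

Δt = 311 years

Leg 1: γ = 1/√(1 − 0.9582²) = 1/√0.08185 = 3.495; Δt_1 = 3.495 × 35.0 = 122.3 years.
Leg 2: γ = 2.32; Δt_2 = 2.320 × 36.2 = 83.98 years.
Leg 3: 53.2 years is already measured on Earth.
Leg 4: 51.9 years is already measured on Earth.
Total: 122.3 + 83.98 + 53.20 + 51.90 years.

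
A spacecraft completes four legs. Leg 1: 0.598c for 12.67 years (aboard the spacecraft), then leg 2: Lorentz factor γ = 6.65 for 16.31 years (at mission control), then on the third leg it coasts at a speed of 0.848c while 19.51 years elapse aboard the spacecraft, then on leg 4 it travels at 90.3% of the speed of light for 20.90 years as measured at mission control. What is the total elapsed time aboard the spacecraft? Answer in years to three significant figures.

Leg 1: 12.67 years is already measured aboard the spacecraft.
Leg 2: γ = 6.65; τ_2 = 16.31/6.650 = 2.453 years.
Leg 3: 19.51 years is already measured aboard the spacecraft.
Leg 4: β = 0.903; γ = 1/√(1 − 0.903²) = 1/√0.1846 = 2.328; τ_4 = 20.90/2.328 = 8.979 years.
Total: 12.67 + 2.453 + 19.51 + 8.979 years.

τ = 43.6 years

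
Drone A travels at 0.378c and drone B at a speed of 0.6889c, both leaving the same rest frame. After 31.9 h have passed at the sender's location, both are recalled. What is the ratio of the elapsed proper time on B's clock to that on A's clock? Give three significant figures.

A: γ = 1/√(1 − 0.378²) = 1/√0.8571 = 1.080. B: γ = 1/√(1 − 0.6889²) = 1/√0.5254 = 1.380.
τ_A/τ_B = γ_B/γ_A = 1.380/1.080 = 1.277, so τ_B/τ_A = 0.7829.

τ_B/τ_A = 0.783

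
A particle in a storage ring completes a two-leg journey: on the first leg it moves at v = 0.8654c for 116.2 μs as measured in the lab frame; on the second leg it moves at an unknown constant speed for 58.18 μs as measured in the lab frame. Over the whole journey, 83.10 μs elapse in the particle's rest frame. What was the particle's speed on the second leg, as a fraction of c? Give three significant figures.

Leg 1: γ = 1/√(1 − 0.8654²) = 1/√0.2511 = 1.996; τ_1 = 116.2/1.996 = 58.23 μs.
Leg 2: speed unknown; τ_2 = 58.18/γ_2.
Total proper time: 58.23 + τ_2 = 83.10, so τ_2 = 83.10 − 58.23 = 24.87 μs.
γ_2 = 58.18/24.87 = 2.339; β = √(1 − 1/γ²) = √0.8172.

β = 0.904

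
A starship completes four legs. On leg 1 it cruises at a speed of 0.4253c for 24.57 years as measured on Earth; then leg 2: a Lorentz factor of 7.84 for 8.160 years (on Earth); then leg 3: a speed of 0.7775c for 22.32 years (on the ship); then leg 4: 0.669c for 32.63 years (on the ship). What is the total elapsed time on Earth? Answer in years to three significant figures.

Leg 1: 24.57 years is already measured on Earth.
Leg 2: 8.160 years is already measured on Earth.
Leg 3: γ = 1/√(1 − 0.7775²) = 1/√0.3955 = 1.590; Δt_3 = 1.590 × 22.32 = 35.49 years.
Leg 4: γ = 1/√(1 − 0.669²) = 1/√0.5524 = 1.345; Δt_4 = 1.345 × 32.63 = 43.90 years.
Total: 24.57 + 8.160 + 35.49 + 43.90 years.

Δt = 112 years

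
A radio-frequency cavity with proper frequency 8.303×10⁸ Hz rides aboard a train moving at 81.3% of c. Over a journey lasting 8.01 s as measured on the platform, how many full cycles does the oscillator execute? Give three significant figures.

N = 3.87×10⁹

β = 0.813; γ = 1/√(1 − 0.813²) = 1/√0.3390 = 1.717
The oscillator's own cycle count is N = f × τ where τ is the proper time on the train. τ = Δt/γ = 8.01/1.717 = 4.664 s = 4.664×10⁰ s.
N = 8.303×10⁸ × 4.664×10⁰ = 3.872×10⁹.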